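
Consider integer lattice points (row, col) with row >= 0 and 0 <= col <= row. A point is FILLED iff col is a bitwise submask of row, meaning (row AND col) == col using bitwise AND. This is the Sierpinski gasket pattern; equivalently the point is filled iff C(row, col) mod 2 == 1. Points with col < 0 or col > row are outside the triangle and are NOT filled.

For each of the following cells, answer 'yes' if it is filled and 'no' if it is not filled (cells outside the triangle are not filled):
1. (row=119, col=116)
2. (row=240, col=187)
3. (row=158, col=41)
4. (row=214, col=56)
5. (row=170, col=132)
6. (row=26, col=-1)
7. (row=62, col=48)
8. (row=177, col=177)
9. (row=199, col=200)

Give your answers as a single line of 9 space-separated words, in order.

(119,116): row=0b1110111, col=0b1110100, row AND col = 0b1110100 = 116; 116 == 116 -> filled
(240,187): row=0b11110000, col=0b10111011, row AND col = 0b10110000 = 176; 176 != 187 -> empty
(158,41): row=0b10011110, col=0b101001, row AND col = 0b1000 = 8; 8 != 41 -> empty
(214,56): row=0b11010110, col=0b111000, row AND col = 0b10000 = 16; 16 != 56 -> empty
(170,132): row=0b10101010, col=0b10000100, row AND col = 0b10000000 = 128; 128 != 132 -> empty
(26,-1): col outside [0, 26] -> not filled
(62,48): row=0b111110, col=0b110000, row AND col = 0b110000 = 48; 48 == 48 -> filled
(177,177): row=0b10110001, col=0b10110001, row AND col = 0b10110001 = 177; 177 == 177 -> filled
(199,200): col outside [0, 199] -> not filled

Answer: yes no no no no no yes yes no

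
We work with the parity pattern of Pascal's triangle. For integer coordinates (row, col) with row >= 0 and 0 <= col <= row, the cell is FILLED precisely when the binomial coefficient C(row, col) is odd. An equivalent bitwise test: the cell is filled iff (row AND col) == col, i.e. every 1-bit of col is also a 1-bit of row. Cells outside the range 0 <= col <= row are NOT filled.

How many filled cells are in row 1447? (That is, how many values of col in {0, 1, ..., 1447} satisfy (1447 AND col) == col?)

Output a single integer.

1447 in binary = 10110100111
popcount(1447) = number of 1-bits in 10110100111 = 7
A col c satisfies (1447 AND c) == c iff every set bit of c is also set in 1447; each of the 7 set bits of 1447 can independently be on or off in c.
count = 2^7 = 128

Answer: 128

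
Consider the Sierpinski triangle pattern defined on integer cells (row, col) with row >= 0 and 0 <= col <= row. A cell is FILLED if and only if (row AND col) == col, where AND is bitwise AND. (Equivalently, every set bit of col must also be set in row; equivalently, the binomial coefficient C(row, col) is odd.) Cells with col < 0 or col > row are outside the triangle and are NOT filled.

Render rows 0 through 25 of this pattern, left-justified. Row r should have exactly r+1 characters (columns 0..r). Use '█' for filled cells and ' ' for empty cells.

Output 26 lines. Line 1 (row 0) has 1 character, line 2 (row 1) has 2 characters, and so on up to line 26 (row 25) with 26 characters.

r0=0: █
r1=1: ██
r2=10: █ █
r3=11: ████
r4=100: █   █
r5=101: ██  ██
r6=110: █ █ █ █
r7=111: ████████
r8=1000: █       █
r9=1001: ██      ██
r10=1010: █ █     █ █
r11=1011: ████    ████
r12=1100: █   █   █   █
r13=1101: ██  ██  ██  ██
r14=1110: █ █ █ █ █ █ █ █
r15=1111: ████████████████
r16=10000: █               █
r17=10001: ██              ██
r18=10010: █ █             █ █
r19=10011: ████            ████
r20=10100: █   █           █   █
r21=10101: ██  ██          ██  ██
r22=10110: █ █ █ █         █ █ █ █
r23=10111: ████████        ████████
r24=11000: █       █       █       █
r25=11001: ██      ██      ██      ██

Answer: █
██
█ █
████
█   █
██  ██
█ █ █ █
████████
█       █
██      ██
█ █     █ █
████    ████
█   █   █   █
██  ██  ██  ██
█ █ █ █ █ █ █ █
████████████████
█               █
██              ██
█ █             █ █
████            ████
█   █           █   █
██  ██          ██  ██
█ █ █ █         █ █ █ █
████████        ████████
█       █       █       █
██      ██      ██      ██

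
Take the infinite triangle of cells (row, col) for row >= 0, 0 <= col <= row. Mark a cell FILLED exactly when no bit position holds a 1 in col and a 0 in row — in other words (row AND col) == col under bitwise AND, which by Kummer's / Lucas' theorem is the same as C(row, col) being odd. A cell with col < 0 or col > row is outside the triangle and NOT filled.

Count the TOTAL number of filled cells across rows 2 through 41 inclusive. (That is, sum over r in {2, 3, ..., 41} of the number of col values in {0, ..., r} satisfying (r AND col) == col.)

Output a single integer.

Answer: 306

Derivation:
r2=10 pc1: +2 =2
r3=11 pc2: +4 =6
r4=100 pc1: +2 =8
r5=101 pc2: +4 =12
r6=110 pc2: +4 =16
r7=111 pc3: +8 =24
r8=1000 pc1: +2 =26
r9=1001 pc2: +4 =30
r10=1010 pc2: +4 =34
r11=1011 pc3: +8 =42
r12=1100 pc2: +4 =46
r13=1101 pc3: +8 =54
r14=1110 pc3: +8 =62
r15=1111 pc4: +16 =78
r16=10000 pc1: +2 =80
r17=10001 pc2: +4 =84
r18=10010 pc2: +4 =88
r19=10011 pc3: +8 =96
r20=10100 pc2: +4 =100
r21=10101 pc3: +8 =108
r22=10110 pc3: +8 =116
r23=10111 pc4: +16 =132
r24=11000 pc2: +4 =136
r25=11001 pc3: +8 =144
r26=11010 pc3: +8 =152
r27=11011 pc4: +16 =168
r28=11100 pc3: +8 =176
r29=11101 pc4: +16 =192
r30=11110 pc4: +16 =208
r31=11111 pc5: +32 =240
r32=100000 pc1: +2 =242
r33=100001 pc2: +4 =246
r34=100010 pc2: +4 =250
r35=100011 pc3: +8 =258
r36=100100 pc2: +4 =262
r37=100101 pc3: +8 =270
r38=100110 pc3: +8 =278
r39=100111 pc4: +16 =294
r40=101000 pc2: +4 =298
r41=101001 pc3: +8 =306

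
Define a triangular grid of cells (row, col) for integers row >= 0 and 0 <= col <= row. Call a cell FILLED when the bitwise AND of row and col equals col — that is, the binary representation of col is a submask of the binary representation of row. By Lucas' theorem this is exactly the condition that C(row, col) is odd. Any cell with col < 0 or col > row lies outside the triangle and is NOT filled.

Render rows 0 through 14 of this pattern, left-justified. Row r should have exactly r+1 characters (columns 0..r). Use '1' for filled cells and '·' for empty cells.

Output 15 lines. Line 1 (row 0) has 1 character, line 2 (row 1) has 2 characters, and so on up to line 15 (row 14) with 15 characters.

Answer: 1
11
1·1
1111
1···1
11··11
1·1·1·1
11111111
1·······1
11······11
1·1·····1·1
1111····1111
1···1···1···1
11··11··11··11
1·1·1·1·1·1·1·1

Derivation:
r0=0: 1
r1=1: 11
r2=10: 1·1
r3=11: 1111
r4=100: 1···1
r5=101: 11··11
r6=110: 1·1·1·1
r7=111: 11111111
r8=1000: 1·······1
r9=1001: 11······11
r10=1010: 1·1·····1·1
r11=1011: 1111····1111
r12=1100: 1···1···1···1
r13=1101: 11··11··11··11
r14=1110: 1·1·1·1·1·1·1·1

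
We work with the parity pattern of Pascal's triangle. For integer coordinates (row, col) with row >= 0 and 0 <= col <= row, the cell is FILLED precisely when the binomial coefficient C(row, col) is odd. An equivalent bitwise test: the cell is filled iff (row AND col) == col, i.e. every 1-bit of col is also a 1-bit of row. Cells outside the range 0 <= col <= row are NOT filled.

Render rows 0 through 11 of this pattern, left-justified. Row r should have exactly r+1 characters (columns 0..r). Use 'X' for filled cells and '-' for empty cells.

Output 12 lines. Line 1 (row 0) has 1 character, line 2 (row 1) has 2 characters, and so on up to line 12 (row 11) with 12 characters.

r0=0: X
r1=1: XX
r2=10: X-X
r3=11: XXXX
r4=100: X---X
r5=101: XX--XX
r6=110: X-X-X-X
r7=111: XXXXXXXX
r8=1000: X-------X
r9=1001: XX------XX
r10=1010: X-X-----X-X
r11=1011: XXXX----XXXX

Answer: X
XX
X-X
XXXX
X---X
XX--XX
X-X-X-X
XXXXXXXX
X-------X
XX------XX
X-X-----X-X
XXXX----XXXX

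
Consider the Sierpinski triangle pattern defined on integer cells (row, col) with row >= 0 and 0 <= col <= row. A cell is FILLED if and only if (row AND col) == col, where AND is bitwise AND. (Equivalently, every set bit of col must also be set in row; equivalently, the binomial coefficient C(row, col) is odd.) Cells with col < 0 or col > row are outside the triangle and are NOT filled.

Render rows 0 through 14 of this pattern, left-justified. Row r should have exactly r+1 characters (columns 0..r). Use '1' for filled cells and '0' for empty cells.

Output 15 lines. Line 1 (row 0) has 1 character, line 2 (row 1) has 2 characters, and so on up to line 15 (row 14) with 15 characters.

r0=0: 1
r1=1: 11
r2=10: 101
r3=11: 1111
r4=100: 10001
r5=101: 110011
r6=110: 1010101
r7=111: 11111111
r8=1000: 100000001
r9=1001: 1100000011
r10=1010: 10100000101
r11=1011: 111100001111
r12=1100: 1000100010001
r13=1101: 11001100110011
r14=1110: 101010101010101

Answer: 1
11
101
1111
10001
110011
1010101
11111111
100000001
1100000011
10100000101
111100001111
1000100010001
11001100110011
101010101010101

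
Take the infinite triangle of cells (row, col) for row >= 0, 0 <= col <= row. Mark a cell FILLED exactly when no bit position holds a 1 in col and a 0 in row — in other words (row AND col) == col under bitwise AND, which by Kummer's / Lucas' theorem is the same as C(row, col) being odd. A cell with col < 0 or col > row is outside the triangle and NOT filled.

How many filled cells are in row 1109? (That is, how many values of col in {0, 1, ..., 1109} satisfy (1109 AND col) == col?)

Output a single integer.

Answer: 32

Derivation:
1109 in binary = 10001010101
popcount(1109) = number of 1-bits in 10001010101 = 5
A col c satisfies (1109 AND c) == c iff every set bit of c is also set in 1109; each of the 5 set bits of 1109 can independently be on or off in c.
count = 2^5 = 32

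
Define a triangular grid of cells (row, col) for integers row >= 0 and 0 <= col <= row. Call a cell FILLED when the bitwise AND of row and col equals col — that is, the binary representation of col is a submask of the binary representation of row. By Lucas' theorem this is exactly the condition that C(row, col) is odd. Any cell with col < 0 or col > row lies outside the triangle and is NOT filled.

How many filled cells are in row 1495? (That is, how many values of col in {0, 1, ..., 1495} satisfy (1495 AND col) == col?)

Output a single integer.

Answer: 256

Derivation:
1495 in binary = 10111010111
popcount(1495) = number of 1-bits in 10111010111 = 8
A col c satisfies (1495 AND c) == c iff every set bit of c is also set in 1495; each of the 8 set bits of 1495 can independently be on or off in c.
count = 2^8 = 256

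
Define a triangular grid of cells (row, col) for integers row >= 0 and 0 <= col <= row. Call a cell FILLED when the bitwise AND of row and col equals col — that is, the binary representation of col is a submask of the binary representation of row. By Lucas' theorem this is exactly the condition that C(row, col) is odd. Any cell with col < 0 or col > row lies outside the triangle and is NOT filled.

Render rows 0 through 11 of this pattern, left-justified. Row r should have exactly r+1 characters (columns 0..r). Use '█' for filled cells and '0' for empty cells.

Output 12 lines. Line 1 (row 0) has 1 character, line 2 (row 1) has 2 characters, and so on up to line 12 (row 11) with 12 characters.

r0=0: █
r1=1: ██
r2=10: █0█
r3=11: ████
r4=100: █000█
r5=101: ██00██
r6=110: █0█0█0█
r7=111: ████████
r8=1000: █0000000█
r9=1001: ██000000██
r10=1010: █0█00000█0█
r11=1011: ████0000████

Answer: █
██
█0█
████
█000█
██00██
█0█0█0█
████████
█0000000█
██000000██
█0█00000█0█
████0000████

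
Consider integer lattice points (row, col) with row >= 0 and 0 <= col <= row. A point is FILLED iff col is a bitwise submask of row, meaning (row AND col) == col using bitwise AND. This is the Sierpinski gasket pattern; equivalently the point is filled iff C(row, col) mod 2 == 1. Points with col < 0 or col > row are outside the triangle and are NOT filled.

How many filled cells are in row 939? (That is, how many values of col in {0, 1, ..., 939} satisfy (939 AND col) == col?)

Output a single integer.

Answer: 128

Derivation:
939 in binary = 1110101011
popcount(939) = number of 1-bits in 1110101011 = 7
A col c satisfies (939 AND c) == c iff every set bit of c is also set in 939; each of the 7 set bits of 939 can independently be on or off in c.
count = 2^7 = 128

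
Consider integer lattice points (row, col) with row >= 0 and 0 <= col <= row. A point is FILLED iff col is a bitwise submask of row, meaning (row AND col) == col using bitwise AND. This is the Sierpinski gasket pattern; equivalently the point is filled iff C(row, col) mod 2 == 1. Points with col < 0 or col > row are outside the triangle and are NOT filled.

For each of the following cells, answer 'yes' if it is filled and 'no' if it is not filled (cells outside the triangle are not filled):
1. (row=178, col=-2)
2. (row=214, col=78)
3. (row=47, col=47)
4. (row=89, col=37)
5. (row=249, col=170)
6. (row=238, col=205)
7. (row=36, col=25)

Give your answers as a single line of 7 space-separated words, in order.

(178,-2): col outside [0, 178] -> not filled
(214,78): row=0b11010110, col=0b1001110, row AND col = 0b1000110 = 70; 70 != 78 -> empty
(47,47): row=0b101111, col=0b101111, row AND col = 0b101111 = 47; 47 == 47 -> filled
(89,37): row=0b1011001, col=0b100101, row AND col = 0b1 = 1; 1 != 37 -> empty
(249,170): row=0b11111001, col=0b10101010, row AND col = 0b10101000 = 168; 168 != 170 -> empty
(238,205): row=0b11101110, col=0b11001101, row AND col = 0b11001100 = 204; 204 != 205 -> empty
(36,25): row=0b100100, col=0b11001, row AND col = 0b0 = 0; 0 != 25 -> empty

Answer: no no yes no no no no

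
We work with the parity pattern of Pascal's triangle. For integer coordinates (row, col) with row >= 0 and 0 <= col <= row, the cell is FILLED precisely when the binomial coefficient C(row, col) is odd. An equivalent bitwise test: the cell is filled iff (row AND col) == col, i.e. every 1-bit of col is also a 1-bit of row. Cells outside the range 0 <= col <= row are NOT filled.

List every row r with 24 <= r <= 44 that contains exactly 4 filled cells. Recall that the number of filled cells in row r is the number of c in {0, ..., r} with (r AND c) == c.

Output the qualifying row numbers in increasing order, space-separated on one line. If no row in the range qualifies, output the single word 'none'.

Answer: 24 33 34 36 40

Derivation:
Row r has 2^popcount(r) filled cells, so we need popcount(r) = log2(4) = 2.
Scan r = 24..44 and keep those with exactly 2 one-bits:
r=24=11000 popcount=2 -> KEEP
r=25=11001 popcount=3 -> skip
r=26=11010 popcount=3 -> skip
r=27=11011 popcount=4 -> skip
r=28=11100 popcount=3 -> skip
r=29=11101 popcount=4 -> skip
r=30=11110 popcount=4 -> skip
r=31=11111 popcount=5 -> skip
r=32=100000 popcount=1 -> skip
r=33=100001 popcount=2 -> KEEP
r=34=100010 popcount=2 -> KEEP
r=35=100011 popcount=3 -> skip
r=36=100100 popcount=2 -> KEEP
r=37=100101 popcount=3 -> skip
r=38=100110 popcount=3 -> skip
r=39=100111 popcount=4 -> skip
r=40=101000 popcount=2 -> KEEP
r=41=101001 popcount=3 -> skip
r=42=101010 popcount=3 -> skip
r=43=101011 popcount=4 -> skip
r=44=101100 popcount=3 -> skip
Kept rows: 24 33 34 36 40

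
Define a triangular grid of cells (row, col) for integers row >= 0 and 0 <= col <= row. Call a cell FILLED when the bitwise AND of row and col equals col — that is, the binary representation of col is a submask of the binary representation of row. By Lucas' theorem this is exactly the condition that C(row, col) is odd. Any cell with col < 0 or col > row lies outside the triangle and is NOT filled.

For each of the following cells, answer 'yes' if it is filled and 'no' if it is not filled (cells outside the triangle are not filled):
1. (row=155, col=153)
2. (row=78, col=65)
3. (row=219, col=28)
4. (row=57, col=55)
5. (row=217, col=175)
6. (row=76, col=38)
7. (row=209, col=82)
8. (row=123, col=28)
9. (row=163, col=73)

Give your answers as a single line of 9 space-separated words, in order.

Answer: yes no no no no no no no no

Derivation:
(155,153): row=0b10011011, col=0b10011001, row AND col = 0b10011001 = 153; 153 == 153 -> filled
(78,65): row=0b1001110, col=0b1000001, row AND col = 0b1000000 = 64; 64 != 65 -> empty
(219,28): row=0b11011011, col=0b11100, row AND col = 0b11000 = 24; 24 != 28 -> empty
(57,55): row=0b111001, col=0b110111, row AND col = 0b110001 = 49; 49 != 55 -> empty
(217,175): row=0b11011001, col=0b10101111, row AND col = 0b10001001 = 137; 137 != 175 -> empty
(76,38): row=0b1001100, col=0b100110, row AND col = 0b100 = 4; 4 != 38 -> empty
(209,82): row=0b11010001, col=0b1010010, row AND col = 0b1010000 = 80; 80 != 82 -> empty
(123,28): row=0b1111011, col=0b11100, row AND col = 0b11000 = 24; 24 != 28 -> empty
(163,73): row=0b10100011, col=0b1001001, row AND col = 0b1 = 1; 1 != 73 -> empty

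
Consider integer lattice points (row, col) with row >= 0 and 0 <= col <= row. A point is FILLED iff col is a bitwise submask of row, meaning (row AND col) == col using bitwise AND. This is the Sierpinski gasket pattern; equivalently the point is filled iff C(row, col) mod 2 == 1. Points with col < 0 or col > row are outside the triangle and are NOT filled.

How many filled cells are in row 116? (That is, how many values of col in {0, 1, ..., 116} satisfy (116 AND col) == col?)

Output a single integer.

Answer: 16

Derivation:
116 in binary = 1110100
popcount(116) = number of 1-bits in 1110100 = 4
A col c satisfies (116 AND c) == c iff every set bit of c is also set in 116; each of the 4 set bits of 116 can independently be on or off in c.
count = 2^4 = 16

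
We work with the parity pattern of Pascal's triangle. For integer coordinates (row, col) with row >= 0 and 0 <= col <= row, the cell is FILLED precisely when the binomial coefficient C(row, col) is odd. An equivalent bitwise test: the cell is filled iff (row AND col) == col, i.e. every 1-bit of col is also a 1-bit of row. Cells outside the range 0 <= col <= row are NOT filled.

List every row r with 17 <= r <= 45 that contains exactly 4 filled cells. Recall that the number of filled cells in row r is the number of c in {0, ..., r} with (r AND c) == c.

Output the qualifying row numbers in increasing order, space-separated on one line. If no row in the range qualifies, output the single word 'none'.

Answer: 17 18 20 24 33 34 36 40

Derivation:
Row r has 2^popcount(r) filled cells, so we need popcount(r) = log2(4) = 2.
Scan r = 17..45 and keep those with exactly 2 one-bits:
r=17=10001 popcount=2 -> KEEP
r=18=10010 popcount=2 -> KEEP
r=19=10011 popcount=3 -> skip
r=20=10100 popcount=2 -> KEEP
r=21=10101 popcount=3 -> skip
r=22=10110 popcount=3 -> skip
r=23=10111 popcount=4 -> skip
r=24=11000 popcount=2 -> KEEP
r=25=11001 popcount=3 -> skip
r=26=11010 popcount=3 -> skip
r=27=11011 popcount=4 -> skip
r=28=11100 popcount=3 -> skip
r=29=11101 popcount=4 -> skip
r=30=11110 popcount=4 -> skip
r=31=11111 popcount=5 -> skip
r=32=100000 popcount=1 -> skip
r=33=100001 popcount=2 -> KEEP
r=34=100010 popcount=2 -> KEEP
r=35=100011 popcount=3 -> skip
r=36=100100 popcount=2 -> KEEP
r=37=100101 popcount=3 -> skip
r=38=100110 popcount=3 -> skip
r=39=100111 popcount=4 -> skip
r=40=101000 popcount=2 -> KEEP
r=41=101001 popcount=3 -> skip
r=42=101010 popcount=3 -> skip
r=43=101011 popcount=4 -> skip
r=44=101100 popcount=3 -> skip
r=45=101101 popcount=4 -> skip
Kept rows: 17 18 20 24 33 34 36 40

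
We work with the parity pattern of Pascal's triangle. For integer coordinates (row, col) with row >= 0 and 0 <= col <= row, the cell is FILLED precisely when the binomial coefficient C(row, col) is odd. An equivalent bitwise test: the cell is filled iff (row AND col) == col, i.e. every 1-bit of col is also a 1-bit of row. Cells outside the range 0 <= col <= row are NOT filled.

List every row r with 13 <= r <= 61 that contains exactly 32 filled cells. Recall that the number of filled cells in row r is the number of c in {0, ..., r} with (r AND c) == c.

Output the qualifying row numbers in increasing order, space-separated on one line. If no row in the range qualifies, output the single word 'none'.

Row r has 2^popcount(r) filled cells, so we need popcount(r) = log2(32) = 5.
Scan r = 13..61 and keep those with exactly 5 one-bits:
r=13=1101 popcount=3 -> skip
r=14=1110 popcount=3 -> skip
r=15=1111 popcount=4 -> skip
r=16=10000 popcount=1 -> skip
r=17=10001 popcount=2 -> skip
r=18=10010 popcount=2 -> skip
r=19=10011 popcount=3 -> skip
r=20=10100 popcount=2 -> skip
r=21=10101 popcount=3 -> skip
r=22=10110 popcount=3 -> skip
r=23=10111 popcount=4 -> skip
r=24=11000 popcount=2 -> skip
r=25=11001 popcount=3 -> skip
r=26=11010 popcount=3 -> skip
r=27=11011 popcount=4 -> skip
r=28=11100 popcount=3 -> skip
r=29=11101 popcount=4 -> skip
r=30=11110 popcount=4 -> skip
r=31=11111 popcount=5 -> KEEP
r=32=100000 popcount=1 -> skip
r=33=100001 popcount=2 -> skip
r=34=100010 popcount=2 -> skip
r=35=100011 popcount=3 -> skip
r=36=100100 popcount=2 -> skip
r=37=100101 popcount=3 -> skip
r=38=100110 popcount=3 -> skip
r=39=100111 popcount=4 -> skip
r=40=101000 popcount=2 -> skip
r=41=101001 popcount=3 -> skip
r=42=101010 popcount=3 -> skip
r=43=101011 popcount=4 -> skip
r=44=101100 popcount=3 -> skip
r=45=101101 popcount=4 -> skip
r=46=101110 popcount=4 -> skip
r=47=101111 popcount=5 -> KEEP
r=48=110000 popcount=2 -> skip
r=49=110001 popcount=3 -> skip
r=50=110010 popcount=3 -> skip
r=51=110011 popcount=4 -> skip
r=52=110100 popcount=3 -> skip
r=53=110101 popcount=4 -> skip
r=54=110110 popcount=4 -> skip
r=55=110111 popcount=5 -> KEEP
r=56=111000 popcount=3 -> skip
r=57=111001 popcount=4 -> skip
r=58=111010 popcount=4 -> skip
r=59=111011 popcount=5 -> KEEP
r=60=111100 popcount=4 -> skip
r=61=111101 popcount=5 -> KEEP
Kept rows: 31 47 55 59 61

Answer: 31 47 55 59 61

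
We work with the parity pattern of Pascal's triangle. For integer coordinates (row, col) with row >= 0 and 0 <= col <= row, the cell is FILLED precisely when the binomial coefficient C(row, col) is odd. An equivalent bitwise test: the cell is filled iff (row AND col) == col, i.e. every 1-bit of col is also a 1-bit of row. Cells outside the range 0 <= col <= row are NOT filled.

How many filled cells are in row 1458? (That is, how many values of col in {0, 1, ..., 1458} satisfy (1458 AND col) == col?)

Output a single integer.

1458 in binary = 10110110010
popcount(1458) = number of 1-bits in 10110110010 = 6
A col c satisfies (1458 AND c) == c iff every set bit of c is also set in 1458; each of the 6 set bits of 1458 can independently be on or off in c.
count = 2^6 = 64

Answer: 64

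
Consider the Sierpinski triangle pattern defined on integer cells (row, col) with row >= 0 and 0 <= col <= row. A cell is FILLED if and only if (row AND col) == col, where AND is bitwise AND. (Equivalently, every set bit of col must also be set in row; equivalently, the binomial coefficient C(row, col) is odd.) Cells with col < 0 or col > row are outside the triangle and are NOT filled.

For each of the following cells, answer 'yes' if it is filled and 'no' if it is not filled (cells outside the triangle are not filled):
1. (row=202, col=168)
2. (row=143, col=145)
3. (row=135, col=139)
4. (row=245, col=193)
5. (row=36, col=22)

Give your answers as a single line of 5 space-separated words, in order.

Answer: no no no yes no

Derivation:
(202,168): row=0b11001010, col=0b10101000, row AND col = 0b10001000 = 136; 136 != 168 -> empty
(143,145): col outside [0, 143] -> not filled
(135,139): col outside [0, 135] -> not filled
(245,193): row=0b11110101, col=0b11000001, row AND col = 0b11000001 = 193; 193 == 193 -> filled
(36,22): row=0b100100, col=0b10110, row AND col = 0b100 = 4; 4 != 22 -> empty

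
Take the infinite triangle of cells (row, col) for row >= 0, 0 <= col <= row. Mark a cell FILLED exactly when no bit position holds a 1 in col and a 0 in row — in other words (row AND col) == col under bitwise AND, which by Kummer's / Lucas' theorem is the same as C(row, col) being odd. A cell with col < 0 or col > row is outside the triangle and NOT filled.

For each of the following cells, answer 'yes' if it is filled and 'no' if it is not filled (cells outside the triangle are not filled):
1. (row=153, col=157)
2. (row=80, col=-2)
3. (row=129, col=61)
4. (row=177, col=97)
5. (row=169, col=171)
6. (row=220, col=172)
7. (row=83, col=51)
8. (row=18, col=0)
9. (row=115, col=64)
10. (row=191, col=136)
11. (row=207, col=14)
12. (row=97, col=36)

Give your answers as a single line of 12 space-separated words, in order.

(153,157): col outside [0, 153] -> not filled
(80,-2): col outside [0, 80] -> not filled
(129,61): row=0b10000001, col=0b111101, row AND col = 0b1 = 1; 1 != 61 -> empty
(177,97): row=0b10110001, col=0b1100001, row AND col = 0b100001 = 33; 33 != 97 -> empty
(169,171): col outside [0, 169] -> not filled
(220,172): row=0b11011100, col=0b10101100, row AND col = 0b10001100 = 140; 140 != 172 -> empty
(83,51): row=0b1010011, col=0b110011, row AND col = 0b10011 = 19; 19 != 51 -> empty
(18,0): row=0b10010, col=0b0, row AND col = 0b0 = 0; 0 == 0 -> filled
(115,64): row=0b1110011, col=0b1000000, row AND col = 0b1000000 = 64; 64 == 64 -> filled
(191,136): row=0b10111111, col=0b10001000, row AND col = 0b10001000 = 136; 136 == 136 -> filled
(207,14): row=0b11001111, col=0b1110, row AND col = 0b1110 = 14; 14 == 14 -> filled
(97,36): row=0b1100001, col=0b100100, row AND col = 0b100000 = 32; 32 != 36 -> empty

Answer: no no no no no no no yes yes yes yes no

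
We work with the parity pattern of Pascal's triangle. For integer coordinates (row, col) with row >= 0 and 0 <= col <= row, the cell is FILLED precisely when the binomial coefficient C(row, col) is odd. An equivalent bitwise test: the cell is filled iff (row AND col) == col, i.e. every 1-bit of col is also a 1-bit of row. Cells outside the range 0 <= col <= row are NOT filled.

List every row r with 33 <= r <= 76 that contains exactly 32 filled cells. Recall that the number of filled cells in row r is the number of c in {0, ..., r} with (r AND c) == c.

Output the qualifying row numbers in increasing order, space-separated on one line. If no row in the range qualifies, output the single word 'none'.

Answer: 47 55 59 61 62

Derivation:
Row r has 2^popcount(r) filled cells, so we need popcount(r) = log2(32) = 5.
Scan r = 33..76 and keep those with exactly 5 one-bits:
r=33=100001 popcount=2 -> skip
r=34=100010 popcount=2 -> skip
r=35=100011 popcount=3 -> skip
r=36=100100 popcount=2 -> skip
r=37=100101 popcount=3 -> skip
r=38=100110 popcount=3 -> skip
r=39=100111 popcount=4 -> skip
r=40=101000 popcount=2 -> skip
r=41=101001 popcount=3 -> skip
r=42=101010 popcount=3 -> skip
r=43=101011 popcount=4 -> skip
r=44=101100 popcount=3 -> skip
r=45=101101 popcount=4 -> skip
r=46=101110 popcount=4 -> skip
r=47=101111 popcount=5 -> KEEP
r=48=110000 popcount=2 -> skip
r=49=110001 popcount=3 -> skip
r=50=110010 popcount=3 -> skip
r=51=110011 popcount=4 -> skip
r=52=110100 popcount=3 -> skip
r=53=110101 popcount=4 -> skip
r=54=110110 popcount=4 -> skip
r=55=110111 popcount=5 -> KEEP
r=56=111000 popcount=3 -> skip
r=57=111001 popcount=4 -> skip
r=58=111010 popcount=4 -> skip
r=59=111011 popcount=5 -> KEEP
r=60=111100 popcount=4 -> skip
r=61=111101 popcount=5 -> KEEP
r=62=111110 popcount=5 -> KEEP
r=63=111111 popcount=6 -> skip
r=64=1000000 popcount=1 -> skip
r=65=1000001 popcount=2 -> skip
r=66=1000010 popcount=2 -> skip
r=67=1000011 popcount=3 -> skip
r=68=1000100 popcount=2 -> skip
r=69=1000101 popcount=3 -> skip
r=70=1000110 popcount=3 -> skip
r=71=1000111 popcount=4 -> skip
r=72=1001000 popcount=2 -> skip
r=73=1001001 popcount=3 -> skip
r=74=1001010 popcount=3 -> skip
r=75=1001011 popcount=4 -> skip
r=76=1001100 popcount=3 -> skip
Kept rows: 47 55 59 61 62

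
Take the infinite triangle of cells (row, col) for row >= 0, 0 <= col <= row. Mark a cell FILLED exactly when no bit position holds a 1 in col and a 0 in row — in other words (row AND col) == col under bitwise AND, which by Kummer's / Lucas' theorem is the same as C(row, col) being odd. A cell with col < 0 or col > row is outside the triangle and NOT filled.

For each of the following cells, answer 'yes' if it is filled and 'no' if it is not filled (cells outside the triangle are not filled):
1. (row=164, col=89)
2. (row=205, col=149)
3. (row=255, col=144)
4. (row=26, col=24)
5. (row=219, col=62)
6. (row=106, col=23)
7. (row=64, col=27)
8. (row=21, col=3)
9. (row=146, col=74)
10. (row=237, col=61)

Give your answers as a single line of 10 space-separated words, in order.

(164,89): row=0b10100100, col=0b1011001, row AND col = 0b0 = 0; 0 != 89 -> empty
(205,149): row=0b11001101, col=0b10010101, row AND col = 0b10000101 = 133; 133 != 149 -> empty
(255,144): row=0b11111111, col=0b10010000, row AND col = 0b10010000 = 144; 144 == 144 -> filled
(26,24): row=0b11010, col=0b11000, row AND col = 0b11000 = 24; 24 == 24 -> filled
(219,62): row=0b11011011, col=0b111110, row AND col = 0b11010 = 26; 26 != 62 -> empty
(106,23): row=0b1101010, col=0b10111, row AND col = 0b10 = 2; 2 != 23 -> empty
(64,27): row=0b1000000, col=0b11011, row AND col = 0b0 = 0; 0 != 27 -> empty
(21,3): row=0b10101, col=0b11, row AND col = 0b1 = 1; 1 != 3 -> empty
(146,74): row=0b10010010, col=0b1001010, row AND col = 0b10 = 2; 2 != 74 -> empty
(237,61): row=0b11101101, col=0b111101, row AND col = 0b101101 = 45; 45 != 61 -> empty

Answer: no no yes yes no no no no no no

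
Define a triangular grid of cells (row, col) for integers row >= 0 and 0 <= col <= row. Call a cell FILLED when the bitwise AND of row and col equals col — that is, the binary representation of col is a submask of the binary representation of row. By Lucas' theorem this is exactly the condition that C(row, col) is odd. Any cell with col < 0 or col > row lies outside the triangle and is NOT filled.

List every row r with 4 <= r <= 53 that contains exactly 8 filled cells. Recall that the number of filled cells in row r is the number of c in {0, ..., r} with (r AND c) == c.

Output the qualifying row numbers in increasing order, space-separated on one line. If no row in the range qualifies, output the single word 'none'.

Answer: 7 11 13 14 19 21 22 25 26 28 35 37 38 41 42 44 49 50 52

Derivation:
Row r has 2^popcount(r) filled cells, so we need popcount(r) = log2(8) = 3.
Scan r = 4..53 and keep those with exactly 3 one-bits:
r=4=100 popcount=1 -> skip
r=5=101 popcount=2 -> skip
r=6=110 popcount=2 -> skip
r=7=111 popcount=3 -> KEEP
r=8=1000 popcount=1 -> skip
r=9=1001 popcount=2 -> skip
r=10=1010 popcount=2 -> skip
r=11=1011 popcount=3 -> KEEP
r=12=1100 popcount=2 -> skip
r=13=1101 popcount=3 -> KEEP
r=14=1110 popcount=3 -> KEEP
r=15=1111 popcount=4 -> skip
r=16=10000 popcount=1 -> skip
r=17=10001 popcount=2 -> skip
r=18=10010 popcount=2 -> skip
r=19=10011 popcount=3 -> KEEP
r=20=10100 popcount=2 -> skip
r=21=10101 popcount=3 -> KEEP
r=22=10110 popcount=3 -> KEEP
r=23=10111 popcount=4 -> skip
r=24=11000 popcount=2 -> skip
r=25=11001 popcount=3 -> KEEP
r=26=11010 popcount=3 -> KEEP
r=27=11011 popcount=4 -> skip
r=28=11100 popcount=3 -> KEEP
r=29=11101 popcount=4 -> skip
r=30=11110 popcount=4 -> skip
r=31=11111 popcount=5 -> skip
r=32=100000 popcount=1 -> skip
r=33=100001 popcount=2 -> skip
r=34=100010 popcount=2 -> skip
r=35=100011 popcount=3 -> KEEP
r=36=100100 popcount=2 -> skip
r=37=100101 popcount=3 -> KEEP
r=38=100110 popcount=3 -> KEEP
r=39=100111 popcount=4 -> skip
r=40=101000 popcount=2 -> skip
r=41=101001 popcount=3 -> KEEP
r=42=101010 popcount=3 -> KEEP
r=43=101011 popcount=4 -> skip
r=44=101100 popcount=3 -> KEEP
r=45=101101 popcount=4 -> skip
r=46=101110 popcount=4 -> skip
r=47=101111 popcount=5 -> skip
r=48=110000 popcount=2 -> skip
r=49=110001 popcount=3 -> KEEP
r=50=110010 popcount=3 -> KEEP
r=51=110011 popcount=4 -> skip
r=52=110100 popcount=3 -> KEEP
r=53=110101 popcount=4 -> skip
Kept rows: 7 11 13 14 19 21 22 25 26 28 35 37 38 41 42 44 49 50 52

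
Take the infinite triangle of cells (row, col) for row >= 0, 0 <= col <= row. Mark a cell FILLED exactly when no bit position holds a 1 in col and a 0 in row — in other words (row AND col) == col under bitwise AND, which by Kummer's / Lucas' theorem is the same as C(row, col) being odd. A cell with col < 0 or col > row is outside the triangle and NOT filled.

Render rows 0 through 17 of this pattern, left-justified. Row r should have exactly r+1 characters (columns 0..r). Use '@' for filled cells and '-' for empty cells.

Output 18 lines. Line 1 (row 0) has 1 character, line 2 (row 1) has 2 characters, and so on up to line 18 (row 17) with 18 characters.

Answer: @
@@
@-@
@@@@
@---@
@@--@@
@-@-@-@
@@@@@@@@
@-------@
@@------@@
@-@-----@-@
@@@@----@@@@
@---@---@---@
@@--@@--@@--@@
@-@-@-@-@-@-@-@
@@@@@@@@@@@@@@@@
@---------------@
@@--------------@@

Derivation:
r0=0: @
r1=1: @@
r2=10: @-@
r3=11: @@@@
r4=100: @---@
r5=101: @@--@@
r6=110: @-@-@-@
r7=111: @@@@@@@@
r8=1000: @-------@
r9=1001: @@------@@
r10=1010: @-@-----@-@
r11=1011: @@@@----@@@@
r12=1100: @---@---@---@
r13=1101: @@--@@--@@--@@
r14=1110: @-@-@-@-@-@-@-@
r15=1111: @@@@@@@@@@@@@@@@
r16=10000: @---------------@
r17=10001: @@--------------@@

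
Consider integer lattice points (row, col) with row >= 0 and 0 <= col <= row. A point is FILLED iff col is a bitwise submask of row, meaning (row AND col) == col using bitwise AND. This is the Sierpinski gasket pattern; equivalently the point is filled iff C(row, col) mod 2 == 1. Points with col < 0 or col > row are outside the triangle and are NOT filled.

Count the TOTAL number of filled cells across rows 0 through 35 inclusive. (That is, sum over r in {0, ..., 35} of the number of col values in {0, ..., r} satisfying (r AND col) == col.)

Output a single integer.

Answer: 261

Derivation:
r0=0 pc0: +1 =1
r1=1 pc1: +2 =3
r2=10 pc1: +2 =5
r3=11 pc2: +4 =9
r4=100 pc1: +2 =11
r5=101 pc2: +4 =15
r6=110 pc2: +4 =19
r7=111 pc3: +8 =27
r8=1000 pc1: +2 =29
r9=1001 pc2: +4 =33
r10=1010 pc2: +4 =37
r11=1011 pc3: +8 =45
r12=1100 pc2: +4 =49
r13=1101 pc3: +8 =57
r14=1110 pc3: +8 =65
r15=1111 pc4: +16 =81
r16=10000 pc1: +2 =83
r17=10001 pc2: +4 =87
r18=10010 pc2: +4 =91
r19=10011 pc3: +8 =99
r20=10100 pc2: +4 =103
r21=10101 pc3: +8 =111
r22=10110 pc3: +8 =119
r23=10111 pc4: +16 =135
r24=11000 pc2: +4 =139
r25=11001 pc3: +8 =147
r26=11010 pc3: +8 =155
r27=11011 pc4: +16 =171
r28=11100 pc3: +8 =179
r29=11101 pc4: +16 =195
r30=11110 pc4: +16 =211
r31=11111 pc5: +32 =243
r32=100000 pc1: +2 =245
r33=100001 pc2: +4 =249
r34=100010 pc2: +4 =253
r35=100011 pc3: +8 =261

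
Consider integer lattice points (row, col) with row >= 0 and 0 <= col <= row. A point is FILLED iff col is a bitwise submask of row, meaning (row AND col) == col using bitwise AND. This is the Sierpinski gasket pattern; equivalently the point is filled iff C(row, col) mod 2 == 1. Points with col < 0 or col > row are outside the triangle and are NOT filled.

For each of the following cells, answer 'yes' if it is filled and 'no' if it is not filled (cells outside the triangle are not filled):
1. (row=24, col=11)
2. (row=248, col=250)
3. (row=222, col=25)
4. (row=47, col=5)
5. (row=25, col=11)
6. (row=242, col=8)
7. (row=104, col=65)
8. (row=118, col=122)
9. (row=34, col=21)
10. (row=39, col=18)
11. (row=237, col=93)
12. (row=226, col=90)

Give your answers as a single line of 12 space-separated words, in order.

Answer: no no no yes no no no no no no no no

Derivation:
(24,11): row=0b11000, col=0b1011, row AND col = 0b1000 = 8; 8 != 11 -> empty
(248,250): col outside [0, 248] -> not filled
(222,25): row=0b11011110, col=0b11001, row AND col = 0b11000 = 24; 24 != 25 -> empty
(47,5): row=0b101111, col=0b101, row AND col = 0b101 = 5; 5 == 5 -> filled
(25,11): row=0b11001, col=0b1011, row AND col = 0b1001 = 9; 9 != 11 -> empty
(242,8): row=0b11110010, col=0b1000, row AND col = 0b0 = 0; 0 != 8 -> empty
(104,65): row=0b1101000, col=0b1000001, row AND col = 0b1000000 = 64; 64 != 65 -> empty
(118,122): col outside [0, 118] -> not filled
(34,21): row=0b100010, col=0b10101, row AND col = 0b0 = 0; 0 != 21 -> empty
(39,18): row=0b100111, col=0b10010, row AND col = 0b10 = 2; 2 != 18 -> empty
(237,93): row=0b11101101, col=0b1011101, row AND col = 0b1001101 = 77; 77 != 93 -> empty
(226,90): row=0b11100010, col=0b1011010, row AND col = 0b1000010 = 66; 66 != 90 -> empty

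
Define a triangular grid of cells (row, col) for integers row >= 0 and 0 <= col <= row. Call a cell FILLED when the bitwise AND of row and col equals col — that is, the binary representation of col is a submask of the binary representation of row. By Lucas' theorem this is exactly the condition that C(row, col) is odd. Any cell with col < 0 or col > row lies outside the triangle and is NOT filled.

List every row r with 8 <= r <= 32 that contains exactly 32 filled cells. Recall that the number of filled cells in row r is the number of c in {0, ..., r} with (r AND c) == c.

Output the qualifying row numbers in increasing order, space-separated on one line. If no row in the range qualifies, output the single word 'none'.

Answer: 31

Derivation:
Row r has 2^popcount(r) filled cells, so we need popcount(r) = log2(32) = 5.
Scan r = 8..32 and keep those with exactly 5 one-bits:
r=8=1000 popcount=1 -> skip
r=9=1001 popcount=2 -> skip
r=10=1010 popcount=2 -> skip
r=11=1011 popcount=3 -> skip
r=12=1100 popcount=2 -> skip
r=13=1101 popcount=3 -> skip
r=14=1110 popcount=3 -> skip
r=15=1111 popcount=4 -> skip
r=16=10000 popcount=1 -> skip
r=17=10001 popcount=2 -> skip
r=18=10010 popcount=2 -> skip
r=19=10011 popcount=3 -> skip
r=20=10100 popcount=2 -> skip
r=21=10101 popcount=3 -> skip
r=22=10110 popcount=3 -> skip
r=23=10111 popcount=4 -> skip
r=24=11000 popcount=2 -> skip
r=25=11001 popcount=3 -> skip
r=26=11010 popcount=3 -> skip
r=27=11011 popcount=4 -> skip
r=28=11100 popcount=3 -> skip
r=29=11101 popcount=4 -> skip
r=30=11110 popcount=4 -> skip
r=31=11111 popcount=5 -> KEEP
r=32=100000 popcount=1 -> skip
Kept rows: 31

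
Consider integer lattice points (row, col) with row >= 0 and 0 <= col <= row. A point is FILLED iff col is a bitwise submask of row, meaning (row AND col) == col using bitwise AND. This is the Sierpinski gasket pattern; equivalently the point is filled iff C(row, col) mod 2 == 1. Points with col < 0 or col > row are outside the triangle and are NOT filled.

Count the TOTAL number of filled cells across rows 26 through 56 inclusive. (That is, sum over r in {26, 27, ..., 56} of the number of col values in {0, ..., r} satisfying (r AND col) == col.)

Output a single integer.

Answer: 374

Derivation:
r26=11010 pc3: +8 =8
r27=11011 pc4: +16 =24
r28=11100 pc3: +8 =32
r29=11101 pc4: +16 =48
r30=11110 pc4: +16 =64
r31=11111 pc5: +32 =96
r32=100000 pc1: +2 =98
r33=100001 pc2: +4 =102
r34=100010 pc2: +4 =106
r35=100011 pc3: +8 =114
r36=100100 pc2: +4 =118
r37=100101 pc3: +8 =126
r38=100110 pc3: +8 =134
r39=100111 pc4: +16 =150
r40=101000 pc2: +4 =154
r41=101001 pc3: +8 =162
r42=101010 pc3: +8 =170
r43=101011 pc4: +16 =186
r44=101100 pc3: +8 =194
r45=101101 pc4: +16 =210
r46=101110 pc4: +16 =226
r47=101111 pc5: +32 =258
r48=110000 pc2: +4 =262
r49=110001 pc3: +8 =270
r50=110010 pc3: +8 =278
r51=110011 pc4: +16 =294
r52=110100 pc3: +8 =302
r53=110101 pc4: +16 =318
r54=110110 pc4: +16 =334
r55=110111 pc5: +32 =366
r56=111000 pc3: +8 =374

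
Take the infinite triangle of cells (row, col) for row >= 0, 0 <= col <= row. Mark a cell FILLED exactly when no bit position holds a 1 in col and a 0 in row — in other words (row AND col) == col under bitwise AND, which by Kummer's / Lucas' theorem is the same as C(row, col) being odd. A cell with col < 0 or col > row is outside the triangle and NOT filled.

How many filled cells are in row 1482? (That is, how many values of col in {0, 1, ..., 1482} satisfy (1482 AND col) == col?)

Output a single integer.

Answer: 64

Derivation:
1482 in binary = 10111001010
popcount(1482) = number of 1-bits in 10111001010 = 6
A col c satisfies (1482 AND c) == c iff every set bit of c is also set in 1482; each of the 6 set bits of 1482 can independently be on or off in c.
count = 2^6 = 64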